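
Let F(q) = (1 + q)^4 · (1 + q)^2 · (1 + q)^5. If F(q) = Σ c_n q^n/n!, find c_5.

The EGF product rule gives c_5 = Σ_{k_1+k_2+k_3=5} C(5; k_1,k_2,k_3) · ∏ g_i(k_i), where (1+q)^4 gives the falling factorial (4)_k; (1+q)^2 gives the falling factorial (2)_k; (1+q)^5 gives the falling factorial (5)_k.
g_1(k) for k = 0…5: 1, 4, 12, 24, 24, 0.
g_2(k) for k = 0…5: 1, 2, 2, 0, 0, 0.
g_3(k) for k = 0…5: 1, 5, 20, 60, 120, 120.
First combine the last two factors: h(k) = Σ_j C(k,j)·g_2(j)·g_3(k−j) for k = 0…5: 1, 7, 42, 210, 840, 2520.
c_5 = Σ_k C(5,k)·g_1(k)·h(5−k) = 1·1·2520 + 5·4·840 + 10·12·210 + 10·24·42 + 5·24·7 = 2520 + 16800 + 25200 + 10080 + 840 = 55440.

55440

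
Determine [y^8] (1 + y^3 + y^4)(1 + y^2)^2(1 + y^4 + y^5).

4

(1 + y^3 + y^4) has coefficients 1,0,0,1,1 for degrees 0…4.
(1 + y^2)^2 has coefficients 1,0,2,0,1,0,0,0,0 for degrees 0…8.
Finally multiplying by (1 + y^4 + y^5), the product of all factors after the first has coefficients 1,0,2,0,2,1,2,2,1 for degrees 0…8.
[y^8] = 1·1 + 1·1 + 1·2 = 4.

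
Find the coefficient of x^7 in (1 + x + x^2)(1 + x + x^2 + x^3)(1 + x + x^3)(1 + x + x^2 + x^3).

(1 + x + x^2) has coefficients 1,1,1 for degrees 0…2.
(1 + x + x^2 + x^3) has coefficients 1,1,1,1,0,0,0,0 for degrees 0…7.
Multiplying by (1 + x + x^3) gives running coefficients 1,2,2,3,2,1,1,0 for degrees 0…7.
Finally multiplying by (1 + x + x^2 + x^3), the product of all factors after the first has coefficients 1,3,5,8,9,8,7,4 for degrees 0…7.
[x^7] = 1·4 + 1·7 + 1·8 = 19.

19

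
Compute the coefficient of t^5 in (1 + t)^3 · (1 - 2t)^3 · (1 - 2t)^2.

(1 + t)^3 has coefficients 1,3,3,1 for degrees 0…3.
(1 - 2t)^3 has coefficients 1,-6,12,-8,0,0 for degrees 0…5.
Finally multiplying by (1 - 2t)^2, the product of all factors after the first has coefficients 1,-10,40,-80,80,-32 for degrees 0…5.
[t^5] = 1·(-32) + 3·80 + 3·(-80) + 1·40 = 8.

8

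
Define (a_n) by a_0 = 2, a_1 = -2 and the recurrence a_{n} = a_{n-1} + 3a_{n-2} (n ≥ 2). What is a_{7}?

46

The ordinary generating function has denominator 1 - x - 3x^2.
Iterating the recurrence: a_0,…,a_{7} = 2, -2, 4, -2, 10, 4, 34, 46.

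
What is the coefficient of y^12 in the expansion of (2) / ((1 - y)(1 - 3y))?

1594322

Partial fractions give a closed form: a_n = (-1)·1^n + (3)·3^n.
At n = 12: a_12 = 1594322.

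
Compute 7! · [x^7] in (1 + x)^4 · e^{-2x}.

320

The EGF product rule gives c_7 = Σ_{k_1+k_2=7} C(7; k_1,k_2) · ∏ g_i(k_i), where (1+x)^4 gives the falling factorial (4)_k; e^{-2x} gives (-2)^k.
g_1(k) for k = 0…7: 1, 4, 12, 24, 24, 0, 0, 0.
g_2(k) for k = 0…7: 1, -2, 4, -8, 16, -32, 64, -128.
c_7 = Σ_k C(7,k)·g_1(k)·g_2(7−k) = 1·1·(-128) + 7·4·64 + 21·12·(-32) + 35·24·16 + 35·24·(-8) = −128 + 1792 − 8064 + 13440 − 6720 = 320.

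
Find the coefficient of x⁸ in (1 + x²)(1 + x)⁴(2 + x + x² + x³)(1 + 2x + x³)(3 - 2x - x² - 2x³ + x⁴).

(1 + x²) has coefficients 1,0,1 for degrees 0…2.
(1 + x)⁴ has coefficients 1,4,6,4,1,0,0,0,0 for degrees 0…8.
Multiplying by (2 + x + x² + x³) gives running coefficients 2,9,17,19,16,11,5,1,0 for degrees 0…8.
Multiplying by (1 + 2x + x³) gives running coefficients 2,13,35,55,63,60,46,27,13 for degrees 0…8.
Finally multiplying by (3 - 2x - x² - 2x³ + x⁴), the product of all factors after the first has coefficients 6,35,77,78,20,-58,-120,-142,-118 for degrees 0…8.
[x⁸] = 1·(-118) + 1·(-120) = -238.

-238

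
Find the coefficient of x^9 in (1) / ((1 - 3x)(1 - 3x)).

196830

The denominator gives the recurrence a_n = 6a_(n−1) − 9a_(n−2) for n ≥ 2; the numerator fixes a_0 = 1, a_1 = 6.
Iterating: 1, 6, 27, 108, 405, 1458, 5103, 17496, 59049, 196830, so a_9 = 196830.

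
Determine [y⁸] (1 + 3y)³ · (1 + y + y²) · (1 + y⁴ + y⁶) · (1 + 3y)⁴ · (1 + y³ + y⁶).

20586

(1 + 3y)³ has coefficients 1,9,27,27 for degrees 0…3.
(1 + y + y²) has coefficients 1,1,1,0,0,0,0,0,0 for degrees 0…8.
Multiplying by (1 + y⁴ + y⁶) gives running coefficients 1,1,1,0,1,1,2,1,1 for degrees 0…8.
Multiplying by (1 + 3y)⁴ gives running coefficients 1,13,67,174,244,202,149,187,310 for degrees 0…8.
Finally multiplying by (1 + y³ + y⁶), the product of all factors after the first has coefficients 1,13,67,175,257,269,324,444,579 for degrees 0…8.
[y⁸] = 1·579 + 9·444 + 27·324 + 27·269 = 20586.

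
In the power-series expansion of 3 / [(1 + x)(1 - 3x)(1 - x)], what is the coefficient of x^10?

199290

The denominator gives the recurrence a_n = 3a_(n−1) + a_(n−2) − 3a_(n−3) for n ≥ 3; the numerator fixes a_0 = 3, a_1 = 9, a_2 = 30.
Iterating: 3, 9, 30, 90, 273, 819, 2460, 7380, 22143, 66429, 199290, so a_10 = 199290.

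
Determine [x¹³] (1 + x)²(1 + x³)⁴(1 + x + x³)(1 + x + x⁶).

46

(1 + x)² has coefficients 1,2,1 for degrees 0…2.
(1 + x³)⁴ has coefficients 1,0,0,4,0,0,6,0,0,4,0,0,1,0 for degrees 0…13.
Multiplying by (1 + x + x³) gives running coefficients 1,1,0,5,4,0,10,6,0,10,4,0,5,1 for degrees 0…13.
Finally multiplying by (1 + x + x⁶), the product of all factors after the first has coefficients 1,2,1,5,9,4,11,17,6,15,18,4,15,12 for degrees 0…13.
[x¹³] = 1·12 + 2·15 + 1·4 = 46.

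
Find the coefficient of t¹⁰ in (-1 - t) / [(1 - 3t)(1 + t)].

Partial fractions give a closed form: a_n = (-1)·3^n.
At n = 10: a_10 = -59049.

-59049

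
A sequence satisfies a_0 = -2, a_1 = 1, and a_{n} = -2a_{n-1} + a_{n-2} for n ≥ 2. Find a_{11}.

10497

The ordinary generating function has denominator 1 + 2x - x^2.
Iterating the recurrence: a_0,…,a_{11} = -2, 1, -4, 9, -22, 53, -128, 309, -746, 1801, -4348, 10497.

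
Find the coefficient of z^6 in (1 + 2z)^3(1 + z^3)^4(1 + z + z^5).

92

(1 + 2z)^3 has coefficients 1,6,12,8 for degrees 0…3.
(1 + z^3)^4 has coefficients 1,0,0,4,0,0,6 for degrees 0…6.
Finally multiplying by (1 + z + z^5), the product of all factors after the first has coefficients 1,1,0,4,4,1,6 for degrees 0…6.
[z^6] = 1·6 + 6·1 + 12·4 + 8·4 = 92.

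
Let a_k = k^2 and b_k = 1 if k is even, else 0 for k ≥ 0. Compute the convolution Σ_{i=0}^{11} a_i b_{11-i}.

286

The convolution is the x^11 coefficient of A(x)B(x).
Σ = 0·0 + 1·1 + 4·0 + 9·1 + 16·0 + 25·1 + 36·0 + 49·1 + 64·0 + 81·1 + 100·0 + 121·1 = 286.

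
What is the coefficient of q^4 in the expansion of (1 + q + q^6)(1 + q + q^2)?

(1 + q + q^6) has coefficients 1,1,0,0,0 for degrees 0…4.
(1 + q + q^2) has coefficients 1,1,1,0,0 for degrees 0…4.
[q^4] = 1·0 + 1·0 = 0.

0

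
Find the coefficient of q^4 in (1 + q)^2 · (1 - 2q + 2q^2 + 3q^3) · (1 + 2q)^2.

24

(1 + q)^2 has coefficients 1,2,1 for degrees 0…2.
(1 - 2q + 2q^2 + 3q^3) has coefficients 1,-2,2,3,0 for degrees 0…4.
Finally multiplying by (1 + 2q)^2, the product of all factors after the first has coefficients 1,2,-2,3,20 for degrees 0…4.
[q^4] = 1·20 + 2·3 + 1·(-2) = 24.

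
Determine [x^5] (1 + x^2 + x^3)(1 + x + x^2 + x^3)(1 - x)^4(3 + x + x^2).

11

(1 + x^2 + x^3) has coefficients 1,0,1,1 for degrees 0…3.
(1 + x + x^2 + x^3) has coefficients 1,1,1,1,0,0 for degrees 0…5.
Multiplying by (1 - x)^4 gives running coefficients 1,-3,3,-1,-1,3 for degrees 0…5.
Finally multiplying by (3 + x + x^2), the product of all factors after the first has coefficients 3,-8,7,-3,-1,7 for degrees 0…5.
[x^5] = 1·7 + 1·(-3) + 1·7 = 11.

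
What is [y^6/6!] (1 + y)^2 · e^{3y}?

The EGF product rule gives c_6 = Σ_{k_1+k_2=6} C(6; k_1,k_2) · ∏ g_i(k_i), where (1+y)^2 gives the falling factorial (2)_k; e^{3y} gives (3)^k.
g_1(k) for k = 0…6: 1, 2, 2, 0, 0, 0, 0.
g_2(k) for k = 0…6: 1, 3, 9, 27, 81, 243, 729.
c_6 = Σ_k C(6,k)·g_1(k)·g_2(6−k) = 1·1·729 + 6·2·243 + 15·2·81 = 729 + 2916 + 2430 = 6075.

6075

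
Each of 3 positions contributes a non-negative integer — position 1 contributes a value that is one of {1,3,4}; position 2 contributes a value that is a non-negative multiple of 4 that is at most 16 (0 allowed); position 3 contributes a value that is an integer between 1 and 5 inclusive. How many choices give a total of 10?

4

The generating function for the choices is (t + t^3 + t^4)·(1 + t^4 + t^8 + t^12 + t^16)·(t + t^2 + t^3 + t^4 + t^5); the count is [t^10].
(t + t^3 + t^4) has coefficients 0,1,0,1,1 for degrees 0…4.
(1 + t^4 + t^8 + t^12 + t^16) has coefficients 1,0,0,0,1,0,0,0,1,0,0 for degrees 0…10.
Finally multiplying by (t + t^2 + t^3 + t^4 + t^5), the product of all factors after the first has coefficients 0,1,1,1,1,2,1,1,1,2,1 for degrees 0…10.
[t^10] = 1·2 + 1·1 + 1·1 = 4.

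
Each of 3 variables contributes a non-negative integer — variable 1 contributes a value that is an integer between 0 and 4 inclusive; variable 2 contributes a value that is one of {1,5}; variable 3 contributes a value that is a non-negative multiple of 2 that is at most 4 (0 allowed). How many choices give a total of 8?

The generating function for the choices is (1 + y + y² + y³ + y⁴)·(y + y⁵)·(1 + y² + y⁴); the count is [y⁸].
(1 + y + y² + y³ + y⁴) has coefficients 1,1,1,1,1 for degrees 0…4.
(y + y⁵) has coefficients 0,1,0,0,0,1,0,0,0 for degrees 0…8.
Finally multiplying by (1 + y² + y⁴), the product of all factors after the first has coefficients 0,1,0,1,0,2,0,1,0 for degrees 0…8.
[y⁸] = 1·0 + 1·1 + 1·0 + 1·2 + 1·0 = 3.

3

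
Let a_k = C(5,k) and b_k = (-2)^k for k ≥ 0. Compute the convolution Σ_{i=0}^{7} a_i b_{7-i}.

-4

Write out a_i and b_{7-i} for i = 0,…,7 and sum the products.
Σ = 1·(-128) + 5·64 + 10·(-32) + 10·16 + 5·(-8) + 1·4 + 0·(-2) + 0·1 = -4.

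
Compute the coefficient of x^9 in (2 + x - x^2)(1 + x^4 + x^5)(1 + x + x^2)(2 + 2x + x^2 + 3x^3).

13

(2 + x - x^2) has coefficients 2,1,-1 for degrees 0…2.
(1 + x^4 + x^5) has coefficients 1,0,0,0,1,1,0,0,0,0 for degrees 0…9.
Multiplying by (1 + x + x^2) gives running coefficients 1,1,1,0,1,2,2,1,0,0 for degrees 0…9.
Finally multiplying by (2 + 2x + x^2 + 3x^3), the product of all factors after the first has coefficients 2,4,5,6,6,9,9,11,10,7 for degrees 0…9.
[x^9] = 2·7 + 1·10 − 1·11 = 13.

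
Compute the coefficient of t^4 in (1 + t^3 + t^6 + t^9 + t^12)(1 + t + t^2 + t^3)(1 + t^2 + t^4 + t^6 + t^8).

(1 + t^3 + t^6 + t^9 + t^12) has coefficients 1,0,0,1,0 for degrees 0…4.
(1 + t + t^2 + t^3) has coefficients 1,1,1,1,0 for degrees 0…4.
Finally multiplying by (1 + t^2 + t^4 + t^6 + t^8), the product of all factors after the first has coefficients 1,1,2,2,2 for degrees 0…4.
[t^4] = 1·2 + 1·1 = 3.

3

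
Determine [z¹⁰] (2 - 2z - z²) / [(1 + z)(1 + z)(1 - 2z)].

The denominator gives the recurrence a_n = 3a_(n−2) + 2a_(n−3) for n ≥ 3; the numerator fixes a_0 = 2, a_1 = -2, a_2 = 5.
Iterating: 2, -2, 5, -2, 11, 4, 29, 34, 95, 160, 353, so a_10 = 353.

353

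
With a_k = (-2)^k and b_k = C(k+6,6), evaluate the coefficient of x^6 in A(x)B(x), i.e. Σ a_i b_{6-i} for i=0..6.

Write out a_i and b_{6-i} for i = 0,…,6 and sum the products.
Σ = 1·924 − 2·462 + 4·210 − 8·84 + 16·28 − 32·7 + 64·1 = 456.

456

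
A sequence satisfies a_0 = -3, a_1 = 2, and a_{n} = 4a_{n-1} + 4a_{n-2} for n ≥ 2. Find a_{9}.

The ordinary generating function has denominator 1 - 4t - 4t^2.
Iterating the recurrence: a_0,…,a_{9} = -3, 2, -4, -8, -48, -224, -1088, -5248, -25344, -122368.

-122368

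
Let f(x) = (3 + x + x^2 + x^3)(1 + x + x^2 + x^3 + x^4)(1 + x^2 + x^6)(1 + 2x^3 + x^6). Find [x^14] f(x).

(3 + x + x^2 + x^3) has coefficients 3,1,1,1 for degrees 0…3.
(1 + x + x^2 + x^3 + x^4) has coefficients 1,1,1,1,1,0,0,0,0,0,0,0,0,0,0 for degrees 0…14.
Multiplying by (1 + x^2 + x^6) gives running coefficients 1,1,2,2,2,1,2,1,1,1,1,0,0,0,0 for degrees 0…14.
Finally multiplying by (1 + 2x^3 + x^6), the product of all factors after the first has coefficients 1,1,2,4,4,5,7,6,5,7,5,3,4,3,1 for degrees 0…14.
[x^14] = 3·1 + 1·3 + 1·4 + 1·3 = 13.

13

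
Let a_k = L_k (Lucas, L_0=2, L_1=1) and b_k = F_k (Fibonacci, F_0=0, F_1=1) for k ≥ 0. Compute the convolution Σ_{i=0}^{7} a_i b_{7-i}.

104

This is [x^7] in the product of the two ordinary generating functions.
Σ = 2·13 + 1·8 + 3·5 + 4·3 + 7·2 + 11·1 + 18·1 + 29·0 = 104.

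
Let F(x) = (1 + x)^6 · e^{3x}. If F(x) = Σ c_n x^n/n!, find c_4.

The EGF product rule gives c_4 = Σ_{k_1+k_2=4} C(4; k_1,k_2) · ∏ g_i(k_i), where (1+x)^6 gives the falling factorial (6)_k; e^{3x} gives (3)^k.
g_1(k) for k = 0…4: 1, 6, 30, 120, 360.
g_2(k) for k = 0…4: 1, 3, 9, 27, 81.
c_4 = Σ_k C(4,k)·g_1(k)·g_2(4−k) = 1·1·81 + 4·6·27 + 6·30·9 + 4·120·3 + 1·360·1 = 81 + 648 + 1620 + 1440 + 360 = 4149.

4149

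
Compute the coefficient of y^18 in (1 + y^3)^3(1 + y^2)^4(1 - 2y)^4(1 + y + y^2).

(1 + y^3)^3 has coefficients 1,0,0,3,0,0,3,0,0,1 for degrees 0…9.
(1 + y^2)^4 has coefficients 1,0,4,0,6,0,4,0,1,0,0,0,0,0,0,0,0,0,0 for degrees 0…18.
Multiplying by (1 - 2y)^4 gives running coefficients 1,-8,28,-64,118,-176,212,-224,193,-136,88,-32,16,0,0,0,0,0,0 for degrees 0…18.
Finally multiplying by (1 + y + y^2), the product of all factors after the first has coefficients 1,-7,21,-44,82,-122,154,-188,181,-167,145,-80,72,-16,16,0,0,0,0 for degrees 0…18.
[y^18] = 1·0 + 3·0 + 3·72 + 1·(-167) = 49.

49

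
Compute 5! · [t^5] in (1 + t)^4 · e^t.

501

The EGF product rule gives c_5 = Σ_{k_1+k_2=5} C(5; k_1,k_2) · ∏ g_i(k_i), where (1+t)^4 gives the falling factorial (4)_k; e^t gives (1)^k.
g_1(k) for k = 0…5: 1, 4, 12, 24, 24, 0.
g_2(k) for k = 0…5: 1, 1, 1, 1, 1, 1.
c_5 = Σ_k C(5,k)·g_1(k)·g_2(5−k) = 1·1·1 + 5·4·1 + 10·12·1 + 10·24·1 + 5·24·1 = 1 + 20 + 120 + 240 + 120 = 501.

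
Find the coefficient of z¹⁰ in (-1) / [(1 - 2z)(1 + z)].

-683

Partial fractions give a closed form: a_n = (-2/3)·2^n + (-1/3)·(-1)^n.
At n = 10: a_10 = -683.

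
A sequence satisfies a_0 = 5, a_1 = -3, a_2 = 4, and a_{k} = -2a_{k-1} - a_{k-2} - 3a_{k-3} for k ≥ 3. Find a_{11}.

-9067

The ordinary generating function has denominator 1 + 2x + x^2 + 3x^3.
Iterating the recurrence: a_0,…,a_{11} = 5, -3, 4, -20, 45, -82, 179, -411, 889, -1904, 4152, -9067.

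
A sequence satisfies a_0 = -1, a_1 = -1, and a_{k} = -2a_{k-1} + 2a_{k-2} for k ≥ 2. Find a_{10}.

1792

The ordinary generating function has denominator 1 + 2t - 2t^2.
Iterating the recurrence: a_0,…,a_{10} = -1, -1, 0, -2, 4, -12, 32, -88, 240, -656, 1792.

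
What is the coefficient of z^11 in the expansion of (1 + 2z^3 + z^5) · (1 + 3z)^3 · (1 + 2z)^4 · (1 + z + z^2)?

(1 + 2z^3 + z^5) has coefficients 1,0,0,2,0,1 for degrees 0…5.
(1 + 3z)^3 has coefficients 1,9,27,27,0,0,0,0,0,0,0,0 for degrees 0…11.
Multiplying by (1 + 2z)^4 gives running coefficients 1,17,123,491,1168,1656,1296,432,0,0,0,0 for degrees 0…11.
Finally multiplying by (1 + z + z^2), the product of all factors after the first has coefficients 1,18,141,631,1782,3315,4120,3384,1728,432,0,0 for degrees 0…11.
[z^11] = 1·0 + 2·1728 + 1·4120 = 7576.

7576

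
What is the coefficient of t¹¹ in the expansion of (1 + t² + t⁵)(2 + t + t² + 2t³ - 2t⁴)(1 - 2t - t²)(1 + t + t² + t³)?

(1 + t² + t⁵) has coefficients 1,0,1,0,0,1 for degrees 0…5.
(2 + t + t² + 2t³ - 2t⁴) has coefficients 2,1,1,2,-2,0,0,0,0,0,0,0 for degrees 0…11.
Multiplying by (1 - 2t - t²) gives running coefficients 2,-3,-3,-1,-7,2,2,0,0,0,0,0 for degrees 0…11.
Finally multiplying by (1 + t + t² + t³), the product of all factors after the first has coefficients 2,-1,-4,-5,-14,-9,-4,-3,4,2,0,0 for degrees 0…11.
[t¹¹] = 1·0 + 1·2 + 1·(-4) = -2.

-2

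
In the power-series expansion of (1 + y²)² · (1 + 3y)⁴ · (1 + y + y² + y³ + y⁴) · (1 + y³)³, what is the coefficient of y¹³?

(1 + y²)² has coefficients 1,0,2,0,1 for degrees 0…4.
(1 + 3y)⁴ has coefficients 1,12,54,108,81,0,0,0,0,0,0,0,0,0 for degrees 0…13.
Multiplying by (1 + y + y² + y³ + y⁴) gives running coefficients 1,13,67,175,256,255,243,189,81,0,0,0,0,0 for degrees 0…13.
Finally multiplying by (1 + y³)³, the product of all factors after the first has coefficients 1,13,67,178,295,456,771,996,1047,1255,1348,1075,904,823 for degrees 0…13.
[y¹³] = 1·823 + 2·1075 + 1·1255 = 4228.

4228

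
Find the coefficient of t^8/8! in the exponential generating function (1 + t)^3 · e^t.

The EGF product rule gives c_8 = Σ_{k_1+k_2=8} C(8; k_1,k_2) · ∏ g_i(k_i), where (1+t)^3 gives the falling factorial (3)_k; e^t gives (1)^k.
g_1(k) for k = 0…8: 1, 3, 6, 6, 0, 0, 0, 0, 0.
g_2(k) for k = 0…8: 1, 1, 1, 1, 1, 1, 1, 1, 1.
c_8 = Σ_k C(8,k)·g_1(k)·g_2(8−k) = 1·1·1 + 8·3·1 + 28·6·1 + 56·6·1 = 1 + 24 + 168 + 336 = 529.

529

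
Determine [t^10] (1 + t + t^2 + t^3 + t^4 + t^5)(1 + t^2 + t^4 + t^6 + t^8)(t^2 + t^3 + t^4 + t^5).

(1 + t + t^2 + t^3 + t^4 + t^5) has coefficients 1,1,1,1,1,1 for degrees 0…5.
(1 + t^2 + t^4 + t^6 + t^8) has coefficients 1,0,1,0,1,0,1,0,1,0,0 for degrees 0…10.
Finally multiplying by (t^2 + t^3 + t^4 + t^5), the product of all factors after the first has coefficients 0,0,1,1,2,2,2,2,2,2,2 for degrees 0…10.
[t^10] = 1·2 + 1·2 + 1·2 + 1·2 + 1·2 + 1·2 = 12.

12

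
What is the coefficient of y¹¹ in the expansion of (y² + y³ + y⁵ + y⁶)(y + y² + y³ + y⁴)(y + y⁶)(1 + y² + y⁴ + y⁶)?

(y² + y³ + y⁵ + y⁶) has coefficients 0,0,1,1,0,1,1 for degrees 0…6.
(y + y² + y³ + y⁴) has coefficients 0,1,1,1,1,0,0,0,0,0,0,0 for degrees 0…11.
Multiplying by (y + y⁶) gives running coefficients 0,0,1,1,1,1,0,1,1,1,1,0 for degrees 0…11.
Finally multiplying by (1 + y² + y⁴ + y⁶), the product of all factors after the first has coefficients 0,0,1,1,2,2,2,3,3,4,3,3 for degrees 0…11.
[y¹¹] = 1·4 + 1·3 + 1·2 + 1·2 = 11.

11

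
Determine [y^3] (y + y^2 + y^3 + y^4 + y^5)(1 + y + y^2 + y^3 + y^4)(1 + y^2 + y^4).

(y + y^2 + y^3 + y^4 + y^5) has coefficients 0,1,1,1 for degrees 0…3.
(1 + y + y^2 + y^3 + y^4) has coefficients 1,1,1,1 for degrees 0…3.
Finally multiplying by (1 + y^2 + y^4), the product of all factors after the first has coefficients 1,1,2,2 for degrees 0…3.
[y^3] = 1·2 + 1·1 + 1·1 = 4.

4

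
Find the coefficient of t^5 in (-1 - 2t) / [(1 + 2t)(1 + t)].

Partial fractions give a closed form: a_n = (-1)·(-1)^n.
At n = 5: a_5 = 1.

1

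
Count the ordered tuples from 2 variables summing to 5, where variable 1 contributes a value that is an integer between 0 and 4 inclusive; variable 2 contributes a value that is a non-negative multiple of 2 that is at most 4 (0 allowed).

The generating function for the choices is (1 + z + z^2 + z^3 + z^4)·(1 + z^2 + z^4); the count is [z^5].
(1 + z + z^2 + z^3 + z^4) has coefficients 1,1,1,1,1 for degrees 0…4.
(1 + z^2 + z^4) has coefficients 1,0,1,0,1,0 for degrees 0…5.
[z^5] = 1·0 + 1·1 + 1·0 + 1·1 + 1·0 = 2.

2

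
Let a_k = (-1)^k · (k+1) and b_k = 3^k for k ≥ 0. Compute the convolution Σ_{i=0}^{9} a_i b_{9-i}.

Write out a_i and b_{9-i} for i = 0,…,9 and sum the products.
Σ = 1·19683 − 2·6561 + 3·2187 − 4·729 + 5·243 − 6·81 + 7·27 − 8·9 + 9·3 − 10·1 = 11069.

11069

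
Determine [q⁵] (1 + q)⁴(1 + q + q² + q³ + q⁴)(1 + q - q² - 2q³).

-6

(1 + q)⁴ has coefficients 1,4,6,4,1 for degrees 0…4.
(1 + q + q² + q³ + q⁴) has coefficients 1,1,1,1,1,0 for degrees 0…5.
Finally multiplying by (1 + q - q² - 2q³), the product of all factors after the first has coefficients 1,2,1,-1,-1,-2 for degrees 0…5.
[q⁵] = 1·(-2) + 4·(-1) + 6·(-1) + 4·1 + 1·2 = -6.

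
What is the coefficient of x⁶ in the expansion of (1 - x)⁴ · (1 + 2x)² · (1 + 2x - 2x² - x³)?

-42

(1 - x)⁴ has coefficients 1,-4,6,-4,1 for degrees 0…4.
(1 + 2x)² has coefficients 1,4,4,0,0,0,0 for degrees 0…6.
Finally multiplying by (1 + 2x - 2x² - x³), the product of all factors after the first has coefficients 1,6,10,-1,-12,-4,0 for degrees 0…6.
[x⁶] = 1·0 − 4·(-4) + 6·(-12) − 4·(-1) + 1·10 = -42.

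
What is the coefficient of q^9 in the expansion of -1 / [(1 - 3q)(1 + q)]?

-14762

Partial fractions give a closed form: a_n = (-3/4)·3^n + (-1/4)·(-1)^n.
At n = 9: a_9 = -14762.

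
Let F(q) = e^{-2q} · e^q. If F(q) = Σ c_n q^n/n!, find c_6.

1

The EGF product rule gives c_6 = Σ_{k_1+k_2=6} C(6; k_1,k_2) · ∏ g_i(k_i), where e^{-2q} gives (-2)^k; e^q gives (1)^k.
g_1(k) for k = 0…6: 1, -2, 4, -8, 16, -32, 64.
g_2(k) for k = 0…6: 1, 1, 1, 1, 1, 1, 1.
c_6 = Σ_k C(6,k)·g_1(k)·g_2(6−k) = 1·1·1 + 6·(-2)·1 + 15·4·1 + 20·(-8)·1 + 15·16·1 + 6·(-32)·1 + 1·64·1 = 1 − 12 + 60 − 160 + 240 − 192 + 64 = 1.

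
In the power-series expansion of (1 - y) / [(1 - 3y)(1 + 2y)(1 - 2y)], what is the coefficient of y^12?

636910

Partial fractions give a closed form: a_n = (6/5)·3^n + (3/10)·(-2)^n + (-1/2)·2^n.
At n = 12: a_12 = 636910.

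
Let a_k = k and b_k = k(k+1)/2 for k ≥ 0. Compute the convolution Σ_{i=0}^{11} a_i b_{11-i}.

715

This is [x^11] in the product of the two ordinary generating functions.
Σ = 0·66 + 1·55 + 2·45 + 3·36 + 4·28 + 5·21 + 6·15 + 7·10 + 8·6 + 9·3 + 10·1 + 11·0 = 715.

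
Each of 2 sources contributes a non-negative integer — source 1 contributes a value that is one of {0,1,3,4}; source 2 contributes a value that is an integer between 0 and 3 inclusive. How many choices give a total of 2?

The generating function for the choices is (1 + z + z³ + z⁴)·(1 + z + z² + z³); the count is [z²].
(1 + z + z³ + z⁴) has coefficients 1,1,0 for degrees 0…2.
(1 + z + z² + z³) has coefficients 1,1,1 for degrees 0…2.
[z²] = 1·1 + 1·1 = 2.

2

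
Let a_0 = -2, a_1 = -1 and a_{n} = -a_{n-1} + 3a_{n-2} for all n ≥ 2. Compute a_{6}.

The ordinary generating function has denominator 1 + q - 3q^2.
Iterating the recurrence: a_0,…,a_{6} = -2, -1, -5, 2, -17, 23, -74.

-74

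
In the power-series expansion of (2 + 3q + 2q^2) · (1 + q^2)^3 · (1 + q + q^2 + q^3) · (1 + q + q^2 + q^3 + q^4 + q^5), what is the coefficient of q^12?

(2 + 3q + 2q^2) has coefficients 2,3,2 for degrees 0…2.
(1 + q^2)^3 has coefficients 1,0,3,0,3,0,1,0,0,0,0,0,0 for degrees 0…12.
Multiplying by (1 + q + q^2 + q^3) gives running coefficients 1,1,4,4,6,6,4,4,1,1,0,0,0 for degrees 0…12.
Finally multiplying by (1 + q + q^2 + q^3 + q^4 + q^5), the product of all factors after the first has coefficients 1,2,6,10,16,22,25,28,25,22,16,10,6 for degrees 0…12.
[q^12] = 2·6 + 3·10 + 2·16 = 74.

74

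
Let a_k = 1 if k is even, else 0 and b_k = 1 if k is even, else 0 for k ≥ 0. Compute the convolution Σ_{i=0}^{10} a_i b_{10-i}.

Write out a_i and b_{10-i} for i = 0,…,10 and sum the products.
Σ = 1·1 + 0·0 + 1·1 + 0·0 + 1·1 + 0·0 + 1·1 + 0·0 + 1·1 + 0·0 + 1·1 = 6.

6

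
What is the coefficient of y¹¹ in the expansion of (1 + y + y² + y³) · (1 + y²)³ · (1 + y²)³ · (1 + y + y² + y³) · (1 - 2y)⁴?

224

(1 + y + y² + y³) has coefficients 1,1,1,1 for degrees 0…3.
(1 + y²)³ has coefficients 1,0,3,0,3,0,1,0,0,0,0,0 for degrees 0…11.
Multiplying by (1 + y²)³ gives running coefficients 1,0,6,0,15,0,20,0,15,0,6,0 for degrees 0…11.
Multiplying by (1 + y + y² + y³) gives running coefficients 1,1,7,7,21,21,35,35,35,35,21,21 for degrees 0…11.
Finally multiplying by (1 - 2y)⁴, the product of all factors after the first has coefficients 1,-7,23,-57,117,-187,259,-301,259,-189,21,133 for degrees 0…11.
[y¹¹] = 1·133 + 1·21 + 1·(-189) + 1·259 = 224.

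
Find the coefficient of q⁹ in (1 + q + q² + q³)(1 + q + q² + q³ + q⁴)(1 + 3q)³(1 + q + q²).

(1 + q + q² + q³) has coefficients 1,1,1,1 for degrees 0…3.
(1 + q + q² + q³ + q⁴) has coefficients 1,1,1,1,1,0,0,0,0,0 for degrees 0…9.
Multiplying by (1 + 3q)³ gives running coefficients 1,10,37,64,64,63,54,27,0,0 for degrees 0…9.
Finally multiplying by (1 + q + q²), the product of all factors after the first has coefficients 1,11,48,111,165,191,181,144,81,27 for degrees 0…9.
[q⁹] = 1·27 + 1·81 + 1·144 + 1·181 = 433.

433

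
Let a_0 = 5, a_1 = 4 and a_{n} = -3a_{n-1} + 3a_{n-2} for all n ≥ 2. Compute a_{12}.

-83835

The ordinary generating function has denominator 1 + 3y - 3y^2.
Iterating the recurrence: a_0,…,a_{12} = 5, 4, 3, 3, 0, 9, -27, 108, -405, 1539, -5832, 22113, -83835.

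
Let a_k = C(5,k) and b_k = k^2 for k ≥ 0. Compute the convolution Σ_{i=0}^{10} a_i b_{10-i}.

Write out a_i and b_{10-i} for i = 0,…,10 and sum the products.
Σ = 1·100 + 5·81 + 10·64 + 10·49 + 5·36 + 1·25 + 0·16 + 0·9 + 0·4 + 0·1 + 0·0 = 1840.

1840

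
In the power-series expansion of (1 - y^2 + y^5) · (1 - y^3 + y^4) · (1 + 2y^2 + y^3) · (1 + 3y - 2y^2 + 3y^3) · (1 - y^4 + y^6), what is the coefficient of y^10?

13

(1 - y^2 + y^5) has coefficients 1,0,-1,0,0,1 for degrees 0…5.
(1 - y^3 + y^4) has coefficients 1,0,0,-1,1,0,0,0,0,0,0 for degrees 0…10.
Multiplying by (1 + 2y^2 + y^3) gives running coefficients 1,0,2,0,1,-2,1,1,0,0,0 for degrees 0…10.
Multiplying by (1 + 3y - 2y^2 + 3y^3) gives running coefficients 1,3,0,9,-3,7,-7,11,-5,1,3 for degrees 0…10.
Finally multiplying by (1 - y^4 + y^6), the product of all factors after the first has coefficients 1,3,0,9,-4,4,-6,5,-2,3,7 for degrees 0…10.
[y^10] = 1·7 − 1·(-2) + 1·4 = 13.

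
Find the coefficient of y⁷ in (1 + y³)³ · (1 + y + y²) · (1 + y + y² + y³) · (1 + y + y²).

(1 + y³)³ has coefficients 1,0,0,3,0,0,3,0 for degrees 0…7.
(1 + y + y²) has coefficients 1,1,1,0,0,0,0,0 for degrees 0…7.
Multiplying by (1 + y + y² + y³) gives running coefficients 1,2,3,3,2,1,0,0 for degrees 0…7.
Finally multiplying by (1 + y + y²), the product of all factors after the first has coefficients 1,3,6,8,8,6,3,1 for degrees 0…7.
[y⁷] = 1·1 + 3·8 + 3·3 = 34.

34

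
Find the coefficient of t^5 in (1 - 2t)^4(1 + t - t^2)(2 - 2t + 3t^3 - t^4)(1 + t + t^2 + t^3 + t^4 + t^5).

(1 - 2t)^4 has coefficients 1,-8,24,-32,16 for degrees 0…4.
(1 + t - t^2) has coefficients 1,1,-1,0,0,0 for degrees 0…5.
Multiplying by (2 - 2t + 3t^3 - t^4) gives running coefficients 2,0,-4,5,2,-4 for degrees 0…5.
Finally multiplying by (1 + t + t^2 + t^3 + t^4 + t^5), the product of all factors after the first has coefficients 2,2,-2,3,5,1 for degrees 0…5.
[t^5] = 1·1 − 8·5 + 24·3 − 32·(-2) + 16·2 = 129.

129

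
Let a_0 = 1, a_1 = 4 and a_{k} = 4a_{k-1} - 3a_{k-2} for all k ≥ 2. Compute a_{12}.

797161

The ordinary generating function has denominator 1 - 4t + 3t^2.
Iterating the recurrence: a_0,…,a_{12} = 1, 4, 13, 40, 121, 364, 1093, 3280, 9841, 29524, 88573, 265720, 797161.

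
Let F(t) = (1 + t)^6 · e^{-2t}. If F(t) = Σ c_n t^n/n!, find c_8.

The EGF product rule gives c_8 = Σ_{k_1+k_2=8} C(8; k_1,k_2) · ∏ g_i(k_i), where (1+t)^6 gives the falling factorial (6)_k; e^{-2t} gives (-2)^k.
g_1(k) for k = 0…8: 1, 6, 30, 120, 360, 720, 720, 0, 0.
g_2(k) for k = 0…8: 1, -2, 4, -8, 16, -32, 64, -128, 256.
c_8 = Σ_k C(8,k)·g_1(k)·g_2(8−k) = 1·1·256 + 8·6·(-128) + 28·30·64 + 56·120·(-32) + 70·360·16 + 56·720·(-8) + 28·720·4 = 256 − 6144 + 53760 − 215040 + 403200 − 322560 + 80640 = -5888.

-5888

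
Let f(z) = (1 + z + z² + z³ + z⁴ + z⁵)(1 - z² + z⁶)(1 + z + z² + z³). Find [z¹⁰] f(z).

3

(1 + z + z² + z³ + z⁴ + z⁵) has coefficients 1,1,1,1,1,1 for degrees 0…5.
(1 - z² + z⁶) has coefficients 1,0,-1,0,0,0,1,0,0,0,0 for degrees 0…10.
Finally multiplying by (1 + z + z² + z³), the product of all factors after the first has coefficients 1,1,0,0,-1,-1,1,1,1,1,0 for degrees 0…10.
[z¹⁰] = 1·0 + 1·1 + 1·1 + 1·1 + 1·1 + 1·(-1) = 3.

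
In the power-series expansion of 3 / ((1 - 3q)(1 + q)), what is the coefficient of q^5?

Partial fractions give a closed form: a_n = (9/4)·3^n + (3/4)·(-1)^n.
At n = 5: a_5 = 546.

546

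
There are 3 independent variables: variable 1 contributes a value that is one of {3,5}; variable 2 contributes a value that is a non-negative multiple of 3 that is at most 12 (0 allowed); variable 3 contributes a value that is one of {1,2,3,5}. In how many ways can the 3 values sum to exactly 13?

The generating function for the choices is (z^3 + z^5)·(1 + z^3 + z^6 + z^9 + z^12)·(z + z^2 + z^3 + z^5); the count is [z^13].
(z^3 + z^5) has coefficients 0,0,0,1,0,1 for degrees 0…5.
(1 + z^3 + z^6 + z^9 + z^12) has coefficients 1,0,0,1,0,0,1,0,0,1,0,0,1,0 for degrees 0…13.
Finally multiplying by (z + z^2 + z^3 + z^5), the product of all factors after the first has coefficients 0,1,1,1,1,2,1,1,2,1,1,2,1,1 for degrees 0…13.
[z^13] = 1·1 + 1·2 = 3.

3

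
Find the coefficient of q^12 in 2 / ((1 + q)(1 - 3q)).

797162

Partial fractions give a closed form: a_n = (1/2)·(-1)^n + (3/2)·3^n.
At n = 12: a_12 = 797162.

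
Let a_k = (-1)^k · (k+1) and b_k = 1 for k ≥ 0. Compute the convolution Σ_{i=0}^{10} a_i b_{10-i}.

6

The convolution is the t^10 coefficient of A(t)B(t).
Σ = 1·1 − 2·1 + 3·1 − 4·1 + 5·1 − 6·1 + 7·1 − 8·1 + 9·1 − 10·1 + 11·1 = 6.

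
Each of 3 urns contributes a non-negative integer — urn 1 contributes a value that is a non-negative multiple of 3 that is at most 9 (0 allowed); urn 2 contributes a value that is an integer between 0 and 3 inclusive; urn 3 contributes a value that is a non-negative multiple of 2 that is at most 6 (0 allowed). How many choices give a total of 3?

3

The generating function for the choices is (1 + y^3 + y^6 + y^9)·(1 + y + y^2 + y^3)·(1 + y^2 + y^4 + y^6); the count is [y^3].
(1 + y^3 + y^6 + y^9) has coefficients 1,0,0,1 for degrees 0…3.
(1 + y + y^2 + y^3) has coefficients 1,1,1,1 for degrees 0…3.
Finally multiplying by (1 + y^2 + y^4 + y^6), the product of all factors after the first has coefficients 1,1,2,2 for degrees 0…3.
[y^3] = 1·2 + 1·1 = 3.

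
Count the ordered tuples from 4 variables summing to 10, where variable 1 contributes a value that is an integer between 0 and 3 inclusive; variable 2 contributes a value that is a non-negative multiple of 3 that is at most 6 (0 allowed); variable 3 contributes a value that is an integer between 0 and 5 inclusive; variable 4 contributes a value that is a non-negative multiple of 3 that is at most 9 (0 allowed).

22

The generating function for the choices is (1 + t + t^2 + t^3)·(1 + t^3 + t^6)·(1 + t + t^2 + t^3 + t^4 + t^5)·(1 + t^3 + t^6 + t^9); the count is [t^10].
(1 + t + t^2 + t^3) has coefficients 1,1,1,1 for degrees 0…3.
(1 + t^3 + t^6) has coefficients 1,0,0,1,0,0,1,0,0,0,0 for degrees 0…10.
Multiplying by (1 + t + t^2 + t^3 + t^4 + t^5) gives running coefficients 1,1,1,2,2,2,2,2,2,1,1 for degrees 0…10.
Finally multiplying by (1 + t^3 + t^6 + t^9), the product of all factors after the first has coefficients 1,1,1,3,3,3,5,5,5,6,6 for degrees 0…10.
[t^10] = 1·6 + 1·6 + 1·5 + 1·5 = 22.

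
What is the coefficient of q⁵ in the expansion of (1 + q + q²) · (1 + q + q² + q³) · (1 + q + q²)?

6

(1 + q + q²) has coefficients 1,1,1 for degrees 0…2.
(1 + q + q² + q³) has coefficients 1,1,1,1,0,0 for degrees 0…5.
Finally multiplying by (1 + q + q²), the product of all factors after the first has coefficients 1,2,3,3,2,1 for degrees 0…5.
[q⁵] = 1·1 + 1·2 + 1·3 = 6.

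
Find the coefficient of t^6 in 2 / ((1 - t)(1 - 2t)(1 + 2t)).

170

Partial fractions give a closed form: a_n = (-2/3)·1^n + (2)·2^n + (2/3)·(-2)^n.
At n = 6: a_6 = 170.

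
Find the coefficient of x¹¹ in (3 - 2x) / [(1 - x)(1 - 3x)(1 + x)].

465010

Partial fractions give a closed form: a_n = (-1/4)·1^n + (21/8)·3^n + (5/8)·(-1)^n.
At n = 11: a_11 = 465010.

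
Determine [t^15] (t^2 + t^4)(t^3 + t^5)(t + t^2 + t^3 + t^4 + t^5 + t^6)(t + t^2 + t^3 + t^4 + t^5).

15

(t^2 + t^4) has coefficients 0,0,1,0,1 for degrees 0…4.
(t^3 + t^5) has coefficients 0,0,0,1,0,1,0,0,0,0,0,0,0,0,0,0 for degrees 0…15.
Multiplying by (t + t^2 + t^3 + t^4 + t^5 + t^6) gives running coefficients 0,0,0,0,1,1,2,2,2,2,1,1,0,0,0,0 for degrees 0…15.
Finally multiplying by (t + t^2 + t^3 + t^4 + t^5), the product of all factors after the first has coefficients 0,0,0,0,0,1,2,4,6,8,9,9,8,6,4,2 for degrees 0…15.
[t^15] = 1·6 + 1·9 = 15.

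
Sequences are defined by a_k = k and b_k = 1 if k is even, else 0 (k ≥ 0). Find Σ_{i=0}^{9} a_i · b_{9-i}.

The convolution is the t^9 coefficient of A(t)B(t).
Σ = 0·0 + 1·1 + 2·0 + 3·1 + 4·0 + 5·1 + 6·0 + 7·1 + 8·0 + 9·1 = 25.

25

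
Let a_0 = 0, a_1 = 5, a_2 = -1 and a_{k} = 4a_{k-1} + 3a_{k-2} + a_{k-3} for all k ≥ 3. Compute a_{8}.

22239

The ordinary generating function has denominator 1 - 4t - 3t^2 - t^3.
Iterating the recurrence: a_0,…,a_{8} = 0, 5, -1, 11, 46, 216, 1013, 4746, 22239.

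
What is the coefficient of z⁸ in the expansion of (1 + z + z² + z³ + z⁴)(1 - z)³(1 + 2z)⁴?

(1 + z + z² + z³ + z⁴) has coefficients 1,1,1,1,1 for degrees 0…4.
(1 - z)³ has coefficients 1,-3,3,-1,0,0,0,0,0 for degrees 0…8.
Finally multiplying by (1 + 2z)⁴, the product of all factors after the first has coefficients 1,5,3,-17,-16,24,16,-16,0 for degrees 0…8.
[z⁸] = 1·0 + 1·(-16) + 1·16 + 1·24 + 1·(-16) = 8.

8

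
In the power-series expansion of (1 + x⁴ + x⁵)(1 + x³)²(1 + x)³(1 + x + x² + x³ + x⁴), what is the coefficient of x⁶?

32

(1 + x⁴ + x⁵) has coefficients 1,0,0,0,1,1 for degrees 0…5.
(1 + x³)² has coefficients 1,0,0,2,0,0,1 for degrees 0…6.
Multiplying by (1 + x)³ gives running coefficients 1,3,3,3,6,6,3 for degrees 0…6.
Finally multiplying by (1 + x + x² + x³ + x⁴), the product of all factors after the first has coefficients 1,4,7,10,16,21,21 for degrees 0…6.
[x⁶] = 1·21 + 1·7 + 1·4 = 32.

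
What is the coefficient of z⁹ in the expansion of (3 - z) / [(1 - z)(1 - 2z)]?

2558

The denominator gives the recurrence a_n = 3a_(n−1) − 2a_(n−2) for n ≥ 2; the numerator fixes a_0 = 3, a_1 = 8.
Iterating: 3, 8, 18, 38, 78, 158, 318, 638, 1278, 2558, so a_9 = 2558.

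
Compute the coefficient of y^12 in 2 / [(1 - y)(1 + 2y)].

5462

Partial fractions give a closed form: a_n = (2/3)·1^n + (4/3)·(-2)^n.
At n = 12: a_12 = 5462.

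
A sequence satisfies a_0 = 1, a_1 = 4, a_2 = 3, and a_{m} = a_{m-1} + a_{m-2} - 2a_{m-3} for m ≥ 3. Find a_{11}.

The ordinary generating function has denominator 1 - t - t^2 + 2t^3.
Iterating the recurrence: a_0,…,a_{11} = 1, 4, 3, 5, 0, -1, -11, -12, -21, -11, -8, 23.

23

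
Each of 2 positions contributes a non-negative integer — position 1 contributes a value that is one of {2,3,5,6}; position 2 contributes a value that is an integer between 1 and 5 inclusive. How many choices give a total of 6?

The generating function for the choices is (z^2 + z^3 + z^5 + z^6)·(z + z^2 + z^3 + z^4 + z^5); the count is [z^6].
(z^2 + z^3 + z^5 + z^6) has coefficients 0,0,1,1,0,1,1 for degrees 0…6.
(z + z^2 + z^3 + z^4 + z^5) has coefficients 0,1,1,1,1,1,0 for degrees 0…6.
[z^6] = 1·1 + 1·1 + 1·1 + 1·0 = 3.

3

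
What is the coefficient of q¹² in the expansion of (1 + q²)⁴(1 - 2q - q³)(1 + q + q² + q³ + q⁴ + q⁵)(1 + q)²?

(1 + q²)⁴ has coefficients 1,0,4,0,6,0,4,0,1 for degrees 0…8.
(1 - 2q - q³) has coefficients 1,-2,0,-1,0,0,0,0,0,0,0,0,0 for degrees 0…12.
Multiplying by (1 + q + q² + q³ + q⁴ + q⁵) gives running coefficients 1,-1,-1,-2,-2,-2,-3,-1,-1,0,0,0,0 for degrees 0…12.
Finally multiplying by (1 + q)², the product of all factors after the first has coefficients 1,1,-2,-5,-7,-8,-9,-9,-6,-3,-1,0,0 for degrees 0…12.
[q¹²] = 1·0 + 4·(-1) + 6·(-6) + 4·(-9) + 1·(-7) = -83.

-83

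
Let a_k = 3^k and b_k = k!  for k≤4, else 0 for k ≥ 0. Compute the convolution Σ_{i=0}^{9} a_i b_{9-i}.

This is [x^9] in the product of the two ordinary generating functions.
Σ = 1·0 + 3·0 + 9·0 + 27·0 + 81·0 + 243·24 + 729·6 + 2187·2 + 6561·1 + 19683·1 = 40824.

40824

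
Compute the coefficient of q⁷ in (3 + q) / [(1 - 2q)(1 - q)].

Partial fractions give a closed form: a_n = (7)·2^n + (-4)·1^n.
At n = 7: a_7 = 892.

892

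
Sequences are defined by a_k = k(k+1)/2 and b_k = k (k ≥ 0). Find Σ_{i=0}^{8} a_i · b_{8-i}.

210

The convolution is the x^8 coefficient of A(x)B(x).
Σ = 0·8 + 1·7 + 3·6 + 6·5 + 10·4 + 15·3 + 21·2 + 28·1 + 36·0 = 210.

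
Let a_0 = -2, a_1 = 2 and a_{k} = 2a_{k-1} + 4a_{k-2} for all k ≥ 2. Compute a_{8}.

-1280

The ordinary generating function has denominator 1 - 2x - 4x^2.
Iterating the recurrence: a_0,…,a_{8} = -2, 2, -4, 0, -16, -32, -128, -384, -1280.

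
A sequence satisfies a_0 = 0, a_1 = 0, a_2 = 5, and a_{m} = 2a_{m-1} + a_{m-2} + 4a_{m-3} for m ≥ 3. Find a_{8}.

The ordinary generating function has denominator 1 - 2z - z^2 - 4z^3.
Iterating the recurrence: a_0,…,a_{8} = 0, 0, 5, 10, 25, 80, 225, 630, 1805.

1805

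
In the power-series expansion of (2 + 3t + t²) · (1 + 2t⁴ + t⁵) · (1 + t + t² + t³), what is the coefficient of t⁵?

(2 + 3t + t²) has coefficients 2,3,1 for degrees 0…2.
(1 + 2t⁴ + t⁵) has coefficients 1,0,0,0,2,1 for degrees 0…5.
Finally multiplying by (1 + t + t² + t³), the product of all factors after the first has coefficients 1,1,1,1,2,3 for degrees 0…5.
[t⁵] = 2·3 + 3·2 + 1·1 = 13.

13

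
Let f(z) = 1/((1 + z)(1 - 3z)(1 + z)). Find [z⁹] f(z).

The denominator gives the recurrence a_n = a_(n−1) + 5a_(n−2) + 3a_(n−3) for n ≥ 3; the numerator fixes a_0 = 1, a_1 = 1, a_2 = 6.
Iterating: 1, 1, 6, 14, 47, 135, 412, 1228, 3693, 11069, so a_9 = 11069.

11069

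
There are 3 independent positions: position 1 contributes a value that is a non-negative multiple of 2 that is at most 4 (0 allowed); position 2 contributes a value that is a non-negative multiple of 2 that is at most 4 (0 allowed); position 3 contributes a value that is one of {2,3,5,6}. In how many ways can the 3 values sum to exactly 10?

4

The generating function for the choices is (1 + z² + z⁴)·(1 + z² + z⁴)·(z² + z³ + z⁵ + z⁶); the count is [z¹⁰].
(1 + z² + z⁴) has coefficients 1,0,1,0,1 for degrees 0…4.
(1 + z² + z⁴) has coefficients 1,0,1,0,1,0,0,0,0,0,0 for degrees 0…10.
Finally multiplying by (z² + z³ + z⁵ + z⁶), the product of all factors after the first has coefficients 0,0,1,1,1,2,2,2,1,1,1 for degrees 0…10.
[z¹⁰] = 1·1 + 1·1 + 1·2 = 4.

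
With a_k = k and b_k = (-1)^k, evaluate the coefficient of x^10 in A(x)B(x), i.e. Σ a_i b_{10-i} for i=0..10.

The convolution is the x^10 coefficient of A(x)B(x).
Σ = 0·1 + 1·(-1) + 2·1 + 3·(-1) + 4·1 + 5·(-1) + 6·1 + 7·(-1) + 8·1 + 9·(-1) + 10·1 = 5.

5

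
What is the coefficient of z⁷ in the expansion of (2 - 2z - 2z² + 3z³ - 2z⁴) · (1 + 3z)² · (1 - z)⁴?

143

(2 - 2z - 2z² + 3z³ - 2z⁴) has coefficients 2,-2,-2,3,-2 for degrees 0…4.
(1 + 3z)² has coefficients 1,6,9,0,0,0,0,0 for degrees 0…7.
Finally multiplying by (1 - z)⁴, the product of all factors after the first has coefficients 1,2,-9,-4,31,-30,9,0 for degrees 0…7.
[z⁷] = 2·0 − 2·9 − 2·(-30) + 3·31 − 2·(-4) = 143.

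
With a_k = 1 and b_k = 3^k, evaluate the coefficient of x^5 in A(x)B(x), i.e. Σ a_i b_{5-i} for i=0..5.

Write out a_i and b_{5-i} for i = 0,…,5 and sum the products.
Σ = 1·243 + 1·81 + 1·27 + 1·9 + 1·3 + 1·1 = 364.

364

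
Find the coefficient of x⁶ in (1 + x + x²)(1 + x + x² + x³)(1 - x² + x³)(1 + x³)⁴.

15

(1 + x + x²) has coefficients 1,1,1 for degrees 0…2.
(1 + x + x² + x³) has coefficients 1,1,1,1,0,0,0 for degrees 0…6.
Multiplying by (1 - x² + x³) gives running coefficients 1,1,0,1,0,0,1 for degrees 0…6.
Finally multiplying by (1 + x³)⁴, the product of all factors after the first has coefficients 1,1,0,5,4,0,11 for degrees 0…6.
[x⁶] = 1·11 + 1·0 + 1·4 = 15.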